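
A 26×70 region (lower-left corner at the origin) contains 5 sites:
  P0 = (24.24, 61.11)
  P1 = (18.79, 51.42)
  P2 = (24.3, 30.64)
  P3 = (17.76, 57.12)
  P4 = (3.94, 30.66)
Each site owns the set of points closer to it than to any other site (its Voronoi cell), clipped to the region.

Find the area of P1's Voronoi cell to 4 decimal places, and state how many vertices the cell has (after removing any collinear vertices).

Area of P1's cell: 278.0225 (6 vertices)

1. box [0,26]×[0,70]: [(0, 0) (26, 0) (26, 70) (0, 70)]
2. ⊥bis P1·P0 via (21.515,56.265): [(0, 68.3658) (0, 0) (26, 0) (26, 53.7425)]  |A|=1587.4076
3. ⊥bis P1·P2 via (21.545,41.03): [(0, 68.3658) (0, 35.3172) (26, 42.2113) (26, 53.7425)]  |A|=579.5379
4. ⊥bis P1·P3 via (18.275,54.27): [(23.4117, 55.1982) (0, 50.9677) (0, 35.3172) (26, 42.2113) (26, 53.7425)]  |A|=375.8779
5. ⊥bis P1·P4 via (11.365,41.04): [(23.4117, 55.1982) (0, 50.9677) (0, 49.1696) (14.1283, 39.0634) (26, 42.2113) (26, 53.7425)]  |A|=278.0225
6. canonical 6-gon: [(23.4117, 55.1982) (0, 50.9677) (0, 49.1696) (14.1283, 39.0634) (26, 42.2113) (26, 53.7425)]
7. shoelace: 278.0225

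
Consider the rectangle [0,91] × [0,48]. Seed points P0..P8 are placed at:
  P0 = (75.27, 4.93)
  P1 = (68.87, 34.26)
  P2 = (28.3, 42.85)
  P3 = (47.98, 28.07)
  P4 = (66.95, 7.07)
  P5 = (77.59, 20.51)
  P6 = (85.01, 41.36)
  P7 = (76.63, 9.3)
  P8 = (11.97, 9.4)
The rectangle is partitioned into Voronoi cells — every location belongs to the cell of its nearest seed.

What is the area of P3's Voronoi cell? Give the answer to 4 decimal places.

1. box [0,91]×[0,48]: [(0, 0) (91, 0) (91, 48) (0, 48)]
2. ⊥bis P3·P0 via (61.625,16.5): [(0, 0) (47.6342, 0) (88.3348, 48) (0, 48)]  |A|=3263.2547
3. ⊥bis P3·P1 via (58.425,31.165): [(0, 0) (47.6342, 0) (62.4738, 17.5011) (53.4366, 48) (0, 48)]  |A|=2731.075
4. ⊥bis P3·P2 via (38.14,35.46): [(11.509, 0) (47.6342, 0) (62.4738, 17.5011) (53.4366, 48) (47.5577, 48)]  |A|=1313.474
5. ⊥bis P3·P4 via (57.465,17.57): [(11.509, 0) (38.0148, 0) (61.4001, 21.1247) (53.4366, 48) (47.5577, 48)]  |A|=1175.5886
6. ⊥bis P3·P5 via (62.785,24.29): [(11.509, 0) (38.0148, 0) (61.4001, 21.1247) (53.4366, 48) (47.5577, 48)]  |A|=1175.5886
7. ⊥bis P3·P6 via (66.495,34.715): [(11.509, 0) (38.0148, 0) (61.4001, 21.1247) (53.4366, 48) (47.5577, 48)]  |A|=1175.5886
8. ⊥bis P3·P7 via (62.305,18.685): [(11.509, 0) (38.0148, 0) (61.4001, 21.1247) (53.4366, 48) (47.5577, 48)]  |A|=1175.5886
9. ⊥bis P3·P8 via (29.975,18.735): [(28.1797, 22.1976) (39.1546, 1.0296) (61.4001, 21.1247) (53.4366, 48) (47.5577, 48)]  |A|=863.691
10. canonical 5-gon: [(28.1797, 22.1976) (39.1546, 1.0296) (61.4001, 21.1247) (53.4366, 48) (47.5577, 48)]
11. shoelace: 863.691

Area of P3's cell: 863.6910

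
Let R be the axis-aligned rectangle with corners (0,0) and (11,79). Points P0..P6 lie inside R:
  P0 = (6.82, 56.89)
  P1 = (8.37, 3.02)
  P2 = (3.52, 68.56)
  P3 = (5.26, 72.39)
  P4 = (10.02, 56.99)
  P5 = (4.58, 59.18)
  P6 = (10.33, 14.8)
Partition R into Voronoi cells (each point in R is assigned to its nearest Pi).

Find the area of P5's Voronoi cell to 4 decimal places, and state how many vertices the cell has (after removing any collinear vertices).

1. box [0,11]×[0,79]: [(0, 0) (11, 0) (11, 79) (0, 79)]
2. ⊥bis P5·P0 via (5.7,58.035): [(0, 52.4595) (11, 63.2193) (11, 79) (0, 79)]  |A|=232.767
3. ⊥bis P5·P1 via (6.475,31.1): [(0, 52.4595) (11, 63.2193) (11, 79) (0, 79)]  |A|=232.767
4. ⊥bis P5·P2 via (4.05,63.87): [(0, 63.4123) (0, 52.4595) (11, 63.2193) (11, 64.6554)]  |A|=68.1394
5. ⊥bis P5·P3 via (4.92,65.785): [(0, 63.4123) (0, 52.4595) (11, 63.2193) (11, 64.6554)]  |A|=68.1394
6. ⊥bis P5·P4 via (7.3,58.085): [(9.8948, 64.5305) (0, 63.4123) (0, 52.4595) (8.3061, 60.5842)]  |A|=64.1235
7. ⊥bis P5·P6 via (7.455,36.99): [(9.8948, 64.5305) (0, 63.4123) (0, 52.4595) (8.3061, 60.5842)]  |A|=64.1235
8. canonical 4-gon: [(9.8948, 64.5305) (0, 63.4123) (0, 52.4595) (8.3061, 60.5842)]
9. shoelace: 64.1235

Area of P5's cell: 64.1235 (4 vertices)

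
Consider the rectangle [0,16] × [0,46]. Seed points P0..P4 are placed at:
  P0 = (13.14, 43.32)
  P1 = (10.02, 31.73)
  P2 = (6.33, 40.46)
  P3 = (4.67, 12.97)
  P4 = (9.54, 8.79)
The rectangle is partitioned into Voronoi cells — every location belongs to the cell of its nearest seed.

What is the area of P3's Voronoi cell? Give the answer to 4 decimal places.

1. box [0,16]×[0,46]: [(0, 0) (16, 0) (16, 46) (0, 46)]
2. ⊥bis P3·P0 via (8.905,28.145): [(0, 30.6302) (0, 0) (16, 0) (16, 26.1649)]  |A|=454.361
3. ⊥bis P3·P1 via (7.345,22.35): [(0, 24.4447) (0, 0) (16, 0) (16, 19.8818)]  |A|=354.6113
4. ⊥bis P3·P2 via (5.5,26.715): [(0, 24.4447) (0, 0) (16, 0) (16, 19.8818)]  |A|=354.6113
5. ⊥bis P3·P4 via (7.105,10.88): [(15.0612, 20.1495) (0, 24.4447) (0, 2.6022)]  |A|=164.4866
6. canonical 3-gon: [(15.0612, 20.1495) (0, 24.4447) (0, 2.6022)]
7. shoelace: 164.4866

Area of P3's cell: 164.4866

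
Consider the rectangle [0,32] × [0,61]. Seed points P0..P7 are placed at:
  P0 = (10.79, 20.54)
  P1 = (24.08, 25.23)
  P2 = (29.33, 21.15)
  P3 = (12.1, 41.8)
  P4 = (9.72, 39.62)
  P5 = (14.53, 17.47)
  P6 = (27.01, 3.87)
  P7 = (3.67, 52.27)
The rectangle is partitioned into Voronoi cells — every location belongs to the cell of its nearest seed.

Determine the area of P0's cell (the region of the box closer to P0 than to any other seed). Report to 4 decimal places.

Area of P0's cell: 265.8035

1. box [0,32]×[0,61]: [(0, 0) (32, 0) (32, 61) (0, 61)]
2. ⊥bis P0·P1 via (17.435,22.885): [(0, 0) (25.511, 0) (3.9843, 61) (0, 61)]  |A|=899.6091
3. ⊥bis P0·P2 via (20.06,20.845): [(0, 0) (20.7458, 0) (20.2559, 14.8915) (3.9843, 61) (0, 61)]  |A|=864.1285
4. ⊥bis P0·P3 via (11.445,31.17): [(0, 31.8752) (0, 0) (20.7458, 0) (20.2559, 14.8915) (14.5794, 30.9769)]  |A|=592.0064
5. ⊥bis P0·P4 via (10.255,30.08): [(0, 29.5049) (0, 0) (20.7458, 0) (20.2559, 14.8915) (14.8058, 30.3352)]  |A|=569.8834
6. ⊥bis P0·P5 via (12.66,19.005): [(0, 29.5049) (0, 3.5821) (16.9569, 24.2397) (14.8058, 30.3352)]  |A|=265.8035
7. ⊥bis P0·P6 via (18.9,12.205): [(0, 29.5049) (0, 3.5821) (16.9569, 24.2397) (14.8058, 30.3352)]  |A|=265.8035
8. ⊥bis P0·P7 via (7.23,36.405): [(0, 29.5049) (0, 3.5821) (16.9569, 24.2397) (14.8058, 30.3352)]  |A|=265.8035
9. canonical 4-gon: [(0, 29.5049) (0, 3.5821) (16.9569, 24.2397) (14.8058, 30.3352)]
10. shoelace: 265.8035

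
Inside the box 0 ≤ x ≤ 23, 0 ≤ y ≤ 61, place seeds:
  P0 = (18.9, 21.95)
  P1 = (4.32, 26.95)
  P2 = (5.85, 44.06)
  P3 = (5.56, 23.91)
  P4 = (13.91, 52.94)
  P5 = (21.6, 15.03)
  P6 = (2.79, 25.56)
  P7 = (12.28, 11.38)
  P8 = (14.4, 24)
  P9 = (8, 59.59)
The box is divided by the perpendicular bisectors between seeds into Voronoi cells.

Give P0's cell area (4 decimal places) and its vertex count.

1. box [0,23]×[0,61]: [(0, 0) (23, 0) (23, 61) (0, 61)]
2. ⊥bis P0·P1 via (11.61,24.45): [(3.2252, 0) (23, 0) (23, 57.6632)]  |A|=570.1388
3. ⊥bis P0·P2 via (12.375,33.005): [(15.0942, 34.61) (3.2252, 0) (23, 0) (23, 39.2762)]  |A|=497.4567
4. ⊥bis P0·P3 via (12.23,22.93): [(15.0942, 34.61) (13.0855, 28.7525) (8.861, 0) (23, 0) (23, 39.2762)]  |A|=416.4358
5. ⊥bis P0·P4 via (16.405,37.445): [(21.2077, 38.2183) (15.0942, 34.61) (13.0855, 28.7525) (8.861, 0) (23, 0) (23, 38.5069)]  |A|=415.7464
6. ⊥bis P0·P5 via (20.25,18.49): [(21.2077, 38.2183) (15.0942, 34.61) (13.0855, 28.7525) (11.0503, 14.9005) (23, 19.563) (23, 38.5069)]  |A|=193.5208
7. ⊥bis P0·P6 via (10.845,23.755): [(21.2077, 38.2183) (15.0942, 34.61) (13.0855, 28.7525) (11.0503, 14.9005) (23, 19.563) (23, 38.5069)]  |A|=193.5208
8. ⊥bis P0·P7 via (15.59,16.665): [(21.2077, 38.2183) (15.0942, 34.61) (13.0855, 28.7525) (11.6702, 19.12) (15.5833, 16.6692) (23, 19.563) (23, 38.5069)]  |A|=184.5055
9. ⊥bis P0·P8 via (16.65,22.975): [(14.1782, 17.5492) (15.5833, 16.6692) (23, 19.563) (23, 36.914)]  |A|=81.8297
10. ⊥bis P0·P9 via (13.45,40.77): [(14.1782, 17.5492) (15.5833, 16.6692) (23, 19.563) (23, 36.914)]  |A|=81.8297
11. canonical 4-gon: [(14.1782, 17.5492) (15.5833, 16.6692) (23, 19.563) (23, 36.914)]
12. shoelace: 81.8297

Area of P0's cell: 81.8297 (4 vertices)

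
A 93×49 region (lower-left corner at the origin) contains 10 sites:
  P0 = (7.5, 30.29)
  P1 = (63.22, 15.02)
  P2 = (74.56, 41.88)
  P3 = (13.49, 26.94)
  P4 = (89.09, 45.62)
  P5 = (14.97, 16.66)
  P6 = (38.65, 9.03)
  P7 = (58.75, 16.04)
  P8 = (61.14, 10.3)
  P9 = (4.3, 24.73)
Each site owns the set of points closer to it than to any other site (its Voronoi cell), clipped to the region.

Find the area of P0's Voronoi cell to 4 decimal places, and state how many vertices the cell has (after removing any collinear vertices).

Area of P0's cell: 334.8230 (4 vertices)

1. box [0,93]×[0,49]: [(0, 0) (93, 0) (93, 49) (0, 49)]
2. ⊥bis P0·P1 via (35.36,22.655): [(0, 0) (29.1514, 0) (42.5798, 49) (0, 49)]  |A|=1757.4154
3. ⊥bis P0·P2 via (41.03,36.085): [(0, 0) (29.1514, 0) (40.2606, 40.537) (38.7979, 49) (0, 49)]  |A|=1741.4123
4. ⊥bis P0·P3 via (10.495,28.615): [(0, 9.8493) (21.8956, 49) (0, 49)]  |A|=428.6144
5. ⊥bis P0·P4 via (48.295,37.955): [(0, 9.8493) (21.8956, 49) (0, 49)]  |A|=428.6144
6. ⊥bis P0·P5 via (11.235,23.475): [(0, 17.3176) (6.0228, 20.6184) (21.8956, 49) (0, 49)]  |A|=406.1245
7. ⊥bis P0·P6 via (23.075,19.66): [(0, 17.3176) (6.0228, 20.6184) (21.8956, 49) (0, 49)]  |A|=406.1245
8. ⊥bis P0·P7 via (33.125,23.165): [(0, 17.3176) (6.0228, 20.6184) (21.8956, 49) (0, 49)]  |A|=406.1245
9. ⊥bis P0·P8 via (34.32,20.295): [(0, 17.3176) (6.0228, 20.6184) (21.8956, 49) (0, 49)]  |A|=406.1245
10. ⊥bis P0·P9 via (5.9,27.51): [(0, 30.9057) (8.9086, 25.7784) (21.8956, 49) (0, 49)]  |A|=334.823
11. canonical 4-gon: [(0, 30.9057) (8.9086, 25.7784) (21.8956, 49) (0, 49)]
12. shoelace: 334.823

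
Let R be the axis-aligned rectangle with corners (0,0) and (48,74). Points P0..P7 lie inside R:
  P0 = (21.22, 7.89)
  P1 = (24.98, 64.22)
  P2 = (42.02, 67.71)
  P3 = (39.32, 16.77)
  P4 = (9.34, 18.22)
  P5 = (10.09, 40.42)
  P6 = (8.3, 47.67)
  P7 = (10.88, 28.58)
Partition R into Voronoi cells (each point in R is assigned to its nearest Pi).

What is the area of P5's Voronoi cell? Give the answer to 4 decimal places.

1. box [0,48]×[0,74]: [(0, 0) (48, 0) (48, 74) (0, 74)]
2. ⊥bis P5·P0 via (15.655,24.155): [(0, 18.7987) (48, 35.2217) (48, 74) (0, 74)]  |A|=2255.5101
3. ⊥bis P5·P1 via (17.535,52.32): [(0, 63.2904) (0, 18.7987) (45.9732, 34.5282)]  |A|=1022.7124
4. ⊥bis P5·P2 via (26.055,54.065): [(39.0517, 38.8585) (0, 63.2904) (0, 18.7987) (43.4814, 33.6757)]  |A|=1014.367
5. ⊥bis P5·P3 via (24.705,28.595): [(35.0399, 41.3684) (0, 63.2904) (0, 18.7987) (23.2018, 26.7371)]  |A|=902.2415
6. ⊥bis P5·P4 via (9.715,29.32): [(24.8771, 28.8078) (35.0399, 41.3684) (0, 63.2904) (0, 29.6482)]  |A|=749.9174
7. ⊥bis P5·P6 via (9.195,44.045): [(24.8771, 28.8078) (35.0399, 41.3684) (24.659, 47.863) (0, 41.7748) (0, 29.6482)]  |A|=484.6403
8. ⊥bis P5·P7 via (10.485,34.5): [(30.5669, 35.8399) (35.0399, 41.3684) (24.659, 47.863) (0, 41.7748) (0, 33.8004)]  |A|=331.3195
9. canonical 5-gon: [(30.5669, 35.8399) (35.0399, 41.3684) (24.659, 47.863) (0, 41.7748) (0, 33.8004)]
10. shoelace: 331.3195

Area of P5's cell: 331.3195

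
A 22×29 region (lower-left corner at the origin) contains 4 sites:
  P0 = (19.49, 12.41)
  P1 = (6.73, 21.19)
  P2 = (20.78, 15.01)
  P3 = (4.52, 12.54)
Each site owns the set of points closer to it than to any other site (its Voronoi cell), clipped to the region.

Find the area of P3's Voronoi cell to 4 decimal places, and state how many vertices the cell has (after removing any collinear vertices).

1. box [0,22]×[0,29]: [(0, 0) (22, 0) (22, 29) (0, 29)]
2. ⊥bis P3·P0 via (12.005,12.475): [(0, 0) (11.8967, 0) (12.1485, 29) (0, 29)]  |A|=348.655
3. ⊥bis P3·P1 via (5.625,16.865): [(0, 18.3021) (0, 0) (11.8967, 0) (12.0289, 15.2289)]  |A|=200.6637
4. ⊥bis P3·P2 via (12.65,13.775): [(0, 18.3021) (0, 0) (11.8967, 0) (12.0289, 15.2289)]  |A|=200.6637
5. canonical 4-gon: [(0, 18.3021) (0, 0) (11.8967, 0) (12.0289, 15.2289)]
6. shoelace: 200.6637

Area of P3's cell: 200.6637 (4 vertices)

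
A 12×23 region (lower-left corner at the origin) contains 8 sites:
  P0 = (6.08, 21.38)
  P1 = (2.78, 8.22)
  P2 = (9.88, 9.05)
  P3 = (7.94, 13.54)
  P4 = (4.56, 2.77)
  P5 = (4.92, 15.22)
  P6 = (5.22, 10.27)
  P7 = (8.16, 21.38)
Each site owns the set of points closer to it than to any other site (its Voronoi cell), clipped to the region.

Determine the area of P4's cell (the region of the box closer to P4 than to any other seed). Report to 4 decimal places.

1. box [0,12]×[0,23]: [(0, 0) (12, 0) (12, 23) (0, 23)]
2. ⊥bis P4·P0 via (5.32,12.075): [(0, 12.5095) (0, 0) (12, 0) (12, 11.5294)]  |A|=144.2335
3. ⊥bis P4·P1 via (3.67,5.495): [(0, 4.2964) (0, 0) (12, 0) (12, 8.2156)]  |A|=75.0719
4. ⊥bis P4·P2 via (7.22,5.91): [(6.5857, 6.4473) (0, 4.2964) (0, 0) (12, 0) (12, 1.8607)]  |A|=57.8683
5. ⊥bis P4·P3 via (6.25,8.155): [(6.5857, 6.4473) (0, 4.2964) (0, 0) (12, 0) (12, 1.8607)]  |A|=57.8683
6. ⊥bis P4·P5 via (4.74,8.995): [(6.5857, 6.4473) (0, 4.2964) (0, 0) (12, 0) (12, 1.8607)]  |A|=57.8683
7. ⊥bis P4·P6 via (4.89,6.52): [(6.6865, 6.3619) (6.4012, 6.387) (0, 4.2964) (0, 0) (12, 0) (12, 1.8607)]  |A|=57.8574
8. ⊥bis P4·P7 via (6.36,12.075): [(6.6865, 6.3619) (6.4012, 6.387) (0, 4.2964) (0, 0) (12, 0) (12, 1.8607)]  |A|=57.8574
9. canonical 6-gon: [(6.6865, 6.3619) (6.4012, 6.387) (0, 4.2964) (0, 0) (12, 0) (12, 1.8607)]
10. shoelace: 57.8574

Area of P4's cell: 57.8574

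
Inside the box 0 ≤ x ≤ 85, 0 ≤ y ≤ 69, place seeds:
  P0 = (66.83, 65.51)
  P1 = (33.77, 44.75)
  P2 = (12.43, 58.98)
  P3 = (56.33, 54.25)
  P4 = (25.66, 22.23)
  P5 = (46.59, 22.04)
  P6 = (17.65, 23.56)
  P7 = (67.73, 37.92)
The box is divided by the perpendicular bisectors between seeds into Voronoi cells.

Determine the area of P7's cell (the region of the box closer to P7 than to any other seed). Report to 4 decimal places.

Area of P7's cell: 1088.5236

1. box [0,85]×[0,69]: [(0, 0) (85, 0) (85, 69) (0, 69)]
2. ⊥bis P7·P0 via (67.28,51.715): [(0, 49.5203) (0, 0) (85, 0) (85, 52.293)]  |A|=4327.0664
3. ⊥bis P7·P1 via (50.75,41.335): [(52.7422, 51.2408) (42.4367, 0) (85, 0) (85, 52.293)]  |A|=1933.9151
4. ⊥bis P7·P2 via (40.08,48.45): [(52.7422, 51.2408) (42.4367, 0) (85, 0) (85, 52.293)]  |A|=1933.9151
5. ⊥bis P7·P3 via (62.03,46.085): [(70.2327, 51.8113) (50.0189, 37.7001) (42.4367, 0) (85, 0) (85, 52.293)]  |A|=1816.2753
6. ⊥bis P7·P4 via (46.695,30.075): [(70.2327, 51.8113) (50.0189, 37.7001) (47.8582, 26.9562) (57.9115, 0) (85, 0) (85, 52.293)]  |A|=1607.7055
7. ⊥bis P7·P5 via (57.16,29.98): [(70.2327, 51.8113) (50.8992, 38.3146) (79.6805, 0) (85, 0) (85, 52.293)]  |A|=1088.5236
8. ⊥bis P7·P6 via (42.69,30.74): [(70.2327, 51.8113) (50.8992, 38.3146) (79.6805, 0) (85, 0) (85, 52.293)]  |A|=1088.5236
9. canonical 5-gon: [(70.2327, 51.8113) (50.8992, 38.3146) (79.6805, 0) (85, 0) (85, 52.293)]
10. shoelace: 1088.5236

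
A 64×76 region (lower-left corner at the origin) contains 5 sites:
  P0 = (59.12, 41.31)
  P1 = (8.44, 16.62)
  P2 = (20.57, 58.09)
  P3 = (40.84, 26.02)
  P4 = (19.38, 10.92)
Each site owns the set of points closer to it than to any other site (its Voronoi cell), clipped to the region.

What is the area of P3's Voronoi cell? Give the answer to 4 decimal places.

1. box [0,64]×[0,76]: [(0, 0) (64, 0) (64, 76) (0, 76)]
2. ⊥bis P3·P0 via (49.98,33.665): [(0, 0) (64, 0) (64, 16.9034) (14.5696, 76) (0, 76)]  |A|=3403.4145
3. ⊥bis P3·P1 via (24.64,21.32): [(30.8254, 0) (64, 0) (64, 16.9034) (14.5696, 76) (8.776, 76)]  |A|=1898.5582
4. ⊥bis P3·P2 via (30.705,42.055): [(20.4963, 35.6025) (30.8254, 0) (64, 0) (64, 16.9034) (38.7233, 47.123)]  |A|=1379.2348
5. ⊥bis P3·P4 via (30.11,18.47): [(20.4963, 35.6025) (22.2092, 29.6986) (43.1061, 0) (64, 0) (64, 16.9034) (38.7233, 47.123)]  |A|=1196.875
6. canonical 6-gon: [(20.4963, 35.6025) (22.2092, 29.6986) (43.1061, 0) (64, 0) (64, 16.9034) (38.7233, 47.123)]
7. shoelace: 1196.875

Area of P3's cell: 1196.8750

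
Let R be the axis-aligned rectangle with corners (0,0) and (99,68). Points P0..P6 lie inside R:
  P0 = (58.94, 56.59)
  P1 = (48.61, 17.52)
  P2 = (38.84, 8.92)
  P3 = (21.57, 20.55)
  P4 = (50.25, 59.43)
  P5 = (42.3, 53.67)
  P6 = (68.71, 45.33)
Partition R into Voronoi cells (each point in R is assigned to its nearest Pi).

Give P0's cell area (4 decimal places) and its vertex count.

1. box [0,99]×[0,68]: [(0, 0) (99, 0) (99, 68) (0, 68)]
2. ⊥bis P0·P1 via (53.775,37.055): [(0, 51.273) (99, 25.0976) (99, 68) (0, 68)]  |A|=2951.6555
3. ⊥bis P0·P2 via (48.89,32.755): [(0, 53.3694) (13.3318, 47.7481) (99, 25.0976) (99, 68) (0, 68)]  |A|=2937.6807
4. ⊥bis P0·P3 via (40.255,38.57): [(37.5888, 41.3346) (99, 25.0976) (99, 68) (11.8724, 68)]  |A|=2478.9893
5. ⊥bis P0·P4 via (54.595,58.01): [(48.2261, 38.5221) (99, 25.0976) (99, 68) (57.8599, 68)]  |A|=1695.5222
6. ⊥bis P0·P5 via (50.62,55.13): [(51.6799, 49.0901) (53.7926, 37.0503) (99, 25.0976) (99, 68) (57.8599, 68)]  |A|=1663.567
7. ⊥bis P0·P6 via (63.825,50.96): [(51.6799, 49.0901) (53, 41.5674) (83.4637, 68) (57.8599, 68)]  |A|=374.1148
8. canonical 4-gon: [(51.6799, 49.0901) (53, 41.5674) (83.4637, 68) (57.8599, 68)]
9. shoelace: 374.1148

Area of P0's cell: 374.1148 (4 vertices)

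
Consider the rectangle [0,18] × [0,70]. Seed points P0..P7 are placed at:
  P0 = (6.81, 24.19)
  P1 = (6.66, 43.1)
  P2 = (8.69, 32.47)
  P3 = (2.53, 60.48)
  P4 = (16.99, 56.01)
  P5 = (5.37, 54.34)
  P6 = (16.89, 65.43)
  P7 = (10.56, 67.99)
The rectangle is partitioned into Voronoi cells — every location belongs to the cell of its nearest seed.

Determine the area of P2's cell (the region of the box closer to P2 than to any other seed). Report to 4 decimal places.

Area of P2's cell: 179.8533

1. box [0,18]×[0,70]: [(0, 0) (18, 0) (18, 70) (0, 70)]
2. ⊥bis P2·P0 via (7.75,28.33): [(0, 30.0897) (18, 26.0027) (18, 70) (0, 70)]  |A|=755.1687
3. ⊥bis P2·P1 via (7.675,37.785): [(0, 36.3193) (0, 30.0897) (18, 26.0027) (18, 39.7568)]  |A|=179.8533
4. ⊥bis P2·P3 via (5.61,46.475): [(0, 36.3193) (0, 30.0897) (18, 26.0027) (18, 39.7568)]  |A|=179.8533
5. ⊥bis P2·P4 via (12.84,44.24): [(0, 36.3193) (0, 30.0897) (18, 26.0027) (18, 39.7568)]  |A|=179.8533
6. ⊥bis P2·P5 via (7.03,43.405): [(0, 36.3193) (0, 30.0897) (18, 26.0027) (18, 39.7568)]  |A|=179.8533
7. ⊥bis P2·P6 via (12.79,48.95): [(0, 36.3193) (0, 30.0897) (18, 26.0027) (18, 39.7568)]  |A|=179.8533
8. ⊥bis P2·P7 via (9.625,50.23): [(0, 36.3193) (0, 30.0897) (18, 26.0027) (18, 39.7568)]  |A|=179.8533
9. canonical 4-gon: [(0, 36.3193) (0, 30.0897) (18, 26.0027) (18, 39.7568)]
10. shoelace: 179.8533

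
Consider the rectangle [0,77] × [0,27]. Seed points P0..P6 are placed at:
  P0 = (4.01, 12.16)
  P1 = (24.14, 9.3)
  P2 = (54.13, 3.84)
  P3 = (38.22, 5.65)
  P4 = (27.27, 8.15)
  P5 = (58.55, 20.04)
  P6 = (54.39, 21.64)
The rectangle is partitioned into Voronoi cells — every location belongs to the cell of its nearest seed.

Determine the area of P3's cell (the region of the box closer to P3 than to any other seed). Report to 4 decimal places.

1. box [0,77]×[0,27]: [(0, 0) (77, 0) (77, 27) (0, 27)]
2. ⊥bis P3·P0 via (21.115,8.905): [(19.4204, 0) (77, 0) (77, 27) (24.5584, 27)]  |A|=1485.286
3. ⊥bis P3·P1 via (31.18,7.475): [(29.2422, 0) (77, 0) (77, 27) (36.2415, 27)]  |A|=1194.9693
4. ⊥bis P3·P2 via (46.175,4.745): [(29.2422, 0) (45.6352, 0) (48.7068, 27) (36.2415, 27)]  |A|=389.5866
5. ⊥bis P3·P4 via (32.745,6.9): [(31.1697, 0) (45.6352, 0) (48.7068, 27) (37.334, 27)]  |A|=348.8174
6. ⊥bis P3·P5 via (48.385,12.845): [(31.1697, 0) (45.6352, 0) (47.2749, 14.4133) (38.3658, 27) (37.334, 27)]  |A|=283.7377
7. ⊥bis P3·P6 via (46.305,13.645): [(36.5396, 23.5203) (31.1697, 0) (45.6352, 0) (47.0965, 12.8446)]  |A|=245.7165
8. canonical 4-gon: [(36.5396, 23.5203) (31.1697, 0) (45.6352, 0) (47.0965, 12.8446)]
9. shoelace: 245.7165

Area of P3's cell: 245.7165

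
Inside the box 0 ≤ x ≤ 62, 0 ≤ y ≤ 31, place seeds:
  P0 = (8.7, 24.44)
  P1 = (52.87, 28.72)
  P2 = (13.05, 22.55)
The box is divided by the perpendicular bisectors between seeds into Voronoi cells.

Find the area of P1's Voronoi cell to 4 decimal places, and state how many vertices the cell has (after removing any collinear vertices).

Area of P1's cell: 851.5579 (4 vertices)

1. box [0,62]×[0,31]: [(0, 0) (62, 0) (62, 31) (0, 31)]
2. ⊥bis P1·P0 via (30.785,26.58): [(33.3606, 0) (62, 0) (62, 31) (30.3567, 31)]  |A|=934.3824
3. ⊥bis P1·P2 via (32.96,25.635): [(36.9321, 0) (62, 0) (62, 31) (32.1287, 31)]  |A|=851.5579
4. canonical 4-gon: [(36.9321, 0) (62, 0) (62, 31) (32.1287, 31)]
5. shoelace: 851.5579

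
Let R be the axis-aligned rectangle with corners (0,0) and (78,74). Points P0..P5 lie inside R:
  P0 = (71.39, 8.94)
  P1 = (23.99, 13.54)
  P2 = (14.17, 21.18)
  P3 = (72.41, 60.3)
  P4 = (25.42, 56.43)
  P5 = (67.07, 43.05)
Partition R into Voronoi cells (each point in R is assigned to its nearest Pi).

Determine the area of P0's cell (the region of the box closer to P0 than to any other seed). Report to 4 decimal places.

1. box [0,78]×[0,74]: [(0, 0) (78, 0) (78, 74) (0, 74)]
2. ⊥bis P0·P1 via (47.69,11.24): [(46.5992, 0) (78, 0) (78, 74) (53.7806, 74)]  |A|=2057.9462
3. ⊥bis P0·P2 via (42.78,15.06): [(52.4459, 60.2465) (46.5992, 0) (78, 0) (78, 74) (55.3879, 74)]  |A|=2046.8933
4. ⊥bis P0·P3 via (71.9,34.62): [(50.0012, 35.0549) (46.5992, 0) (78, 0) (78, 34.4989)]  |A|=1033.3402
5. ⊥bis P0·P4 via (48.405,32.685): [(50.8361, 35.0383) (49.9128, 34.1445) (46.5992, 0) (78, 0) (78, 34.4989)]  |A|=1032.9594
6. ⊥bis P0·P5 via (69.23,25.995): [(48.8717, 23.4166) (46.5992, 0) (78, 0) (78, 27.1057)]  |A|=762.4223
7. canonical 4-gon: [(48.8717, 23.4166) (46.5992, 0) (78, 0) (78, 27.1057)]
8. shoelace: 762.4223

Area of P0's cell: 762.4223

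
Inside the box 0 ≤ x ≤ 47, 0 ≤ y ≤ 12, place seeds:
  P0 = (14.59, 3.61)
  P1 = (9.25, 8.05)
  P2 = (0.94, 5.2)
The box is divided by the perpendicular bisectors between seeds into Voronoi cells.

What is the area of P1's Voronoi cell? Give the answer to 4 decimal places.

1. box [0,47]×[0,12]: [(0, 0) (47, 0) (47, 12) (0, 12)]
2. ⊥bis P1·P0 via (11.92,5.83): [(0, 0) (7.0726, 0) (17.0501, 12) (0, 12)]  |A|=144.7362
3. ⊥bis P1·P2 via (5.095,6.625): [(7.2811, 0.2508) (17.0501, 12) (3.2516, 12)]  |A|=81.0609
4. canonical 3-gon: [(7.2811, 0.2508) (17.0501, 12) (3.2516, 12)]
5. shoelace: 81.0609

Area of P1's cell: 81.0609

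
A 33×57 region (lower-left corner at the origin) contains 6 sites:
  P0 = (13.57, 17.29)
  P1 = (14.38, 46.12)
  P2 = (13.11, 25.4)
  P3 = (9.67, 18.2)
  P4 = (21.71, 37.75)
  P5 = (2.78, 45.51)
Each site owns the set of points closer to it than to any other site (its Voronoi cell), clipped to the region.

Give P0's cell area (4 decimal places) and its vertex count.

Area of P0's cell: 501.3048 (5 vertices)

1. box [0,33]×[0,57]: [(0, 0) (33, 0) (33, 57) (0, 57)]
2. ⊥bis P0·P1 via (13.975,31.705): [(0, 32.0976) (0, 0) (33, 0) (33, 31.1705)]  |A|=1043.9239
3. ⊥bis P0·P2 via (13.34,21.345): [(0, 20.5884) (0, 0) (33, 0) (33, 22.4601)]  |A|=710.2998
4. ⊥bis P0·P3 via (11.62,17.745): [(12.4482, 21.2944) (7.4795, 0) (33, 0) (33, 22.4601)]  |A|=502.52
5. ⊥bis P0·P4 via (17.64,27.52): [(30.6877, 22.329) (12.4482, 21.2944) (7.4795, 0) (33, 0) (33, 21.409)]  |A|=501.3048
6. ⊥bis P0·P5 via (8.175,31.4): [(30.6877, 22.329) (12.4482, 21.2944) (7.4795, 0) (33, 0) (33, 21.409)]  |A|=501.3048
7. canonical 5-gon: [(30.6877, 22.329) (12.4482, 21.2944) (7.4795, 0) (33, 0) (33, 21.409)]
8. shoelace: 501.3048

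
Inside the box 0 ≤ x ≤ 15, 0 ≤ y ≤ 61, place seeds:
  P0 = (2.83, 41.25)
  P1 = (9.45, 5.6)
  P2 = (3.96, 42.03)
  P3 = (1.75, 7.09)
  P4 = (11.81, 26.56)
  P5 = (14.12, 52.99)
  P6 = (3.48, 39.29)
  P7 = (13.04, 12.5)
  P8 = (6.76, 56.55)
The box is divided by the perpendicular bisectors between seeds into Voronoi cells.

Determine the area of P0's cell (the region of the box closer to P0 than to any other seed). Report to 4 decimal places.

1. box [0,15]×[0,61]: [(0, 0) (15, 0) (15, 61) (0, 61)]
2. ⊥bis P0·P1 via (6.14,23.425): [(0, 22.2848) (15, 25.0703) (15, 61) (0, 61)]  |A|=559.8368
3. ⊥bis P0·P2 via (3.395,41.64): [(0, 46.5584) (0, 22.2848) (14.8516, 25.0427)]  |A|=180.25
4. ⊥bis P0·P3 via (2.29,24.17): [(0, 46.5584) (0, 24.2424) (9.0082, 23.9576) (14.8516, 25.0427)]  |A|=171.433
5. ⊥bis P0·P4 via (7.32,33.905): [(8.3145, 34.513) (0, 46.5584) (0, 29.4303)]  |A|=71.2062
6. ⊥bis P0·P5 via (8.475,47.12): [(8.3145, 34.513) (0, 46.5584) (0, 29.4303)]  |A|=71.2062
7. ⊥bis P0·P6 via (3.155,40.27): [(4.1198, 40.59) (0, 46.5584) (0, 39.2237)]  |A|=15.1088
8. ⊥bis P0·P7 via (7.935,26.875): [(4.1198, 40.59) (0, 46.5584) (0, 39.2237)]  |A|=15.1088
9. ⊥bis P0·P8 via (4.795,48.9): [(4.1198, 40.59) (0, 46.5584) (0, 39.2237)]  |A|=15.1088
10. canonical 3-gon: [(4.1198, 40.59) (0, 46.5584) (0, 39.2237)]
11. shoelace: 15.1088

Area of P0's cell: 15.1088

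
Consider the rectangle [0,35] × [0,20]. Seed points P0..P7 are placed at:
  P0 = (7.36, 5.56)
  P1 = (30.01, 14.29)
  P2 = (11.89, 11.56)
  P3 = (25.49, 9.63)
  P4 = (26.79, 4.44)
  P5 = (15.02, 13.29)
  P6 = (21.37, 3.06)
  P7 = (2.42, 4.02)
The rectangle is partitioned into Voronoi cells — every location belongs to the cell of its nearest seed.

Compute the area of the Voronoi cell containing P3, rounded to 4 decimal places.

1. box [0,35]×[0,20]: [(0, 0) (35, 0) (35, 20) (0, 20)]
2. ⊥bis P3·P0 via (16.425,7.595): [(18.13, 0) (35, 0) (35, 20) (13.6402, 20)]  |A|=382.298
3. ⊥bis P3·P1 via (27.75,11.96): [(18.13, 0) (35, 0) (35, 4.9278) (19.461, 20) (13.6402, 20)]  |A|=265.1944
4. ⊥bis P3·P2 via (18.69,10.595): [(17.5519, 2.5752) (18.13, 0) (35, 0) (35, 4.9278) (19.9565, 19.5194)]  |A|=209.7057
5. ⊥bis P3·P4 via (26.14,7.035): [(17.8916, 4.9689) (31.455, 8.3663) (19.9565, 19.5194)]  |A|=95.1693
6. ⊥bis P3·P5 via (20.255,11.46): [(17.995, 4.9948) (31.455, 8.3663) (22.2834, 17.2624)]  |A|=75.332
7. ⊥bis P3·P6 via (23.43,6.345): [(19.3593, 8.8977) (23.4172, 6.353) (31.455, 8.3663) (22.2834, 17.2624)]  |A|=65.6772
8. ⊥bis P3·P7 via (13.955,6.825): [(19.3593, 8.8977) (23.4172, 6.353) (31.455, 8.3663) (22.2834, 17.2624)]  |A|=65.6772
9. canonical 4-gon: [(19.3593, 8.8977) (23.4172, 6.353) (31.455, 8.3663) (22.2834, 17.2624)]
10. shoelace: 65.6772

Area of P3's cell: 65.6772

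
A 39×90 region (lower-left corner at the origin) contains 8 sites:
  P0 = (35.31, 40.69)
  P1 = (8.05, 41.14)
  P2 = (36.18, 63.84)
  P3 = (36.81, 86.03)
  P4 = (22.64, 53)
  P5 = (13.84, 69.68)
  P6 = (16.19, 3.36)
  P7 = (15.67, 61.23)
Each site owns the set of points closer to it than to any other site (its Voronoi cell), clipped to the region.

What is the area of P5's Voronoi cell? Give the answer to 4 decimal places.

1. box [0,39]×[0,90]: [(0, 0) (39, 0) (39, 90) (0, 90)]
2. ⊥bis P5·P0 via (24.575,55.185): [(0, 36.9847) (39, 65.8682) (39, 90) (0, 90)]  |A|=1504.3683
3. ⊥bis P5·P1 via (10.945,55.41): [(0, 57.6304) (21.8826, 53.191) (39, 65.8682) (39, 90) (0, 90)]  |A|=1278.477
4. ⊥bis P5·P2 via (25.01,66.76): [(0, 57.6304) (21.484, 53.2719) (31.0853, 90) (0, 90)]  |A|=918.5653
5. ⊥bis P5·P3 via (25.325,77.855): [(0, 57.6304) (21.484, 53.2719) (27.2159, 75.1984) (16.6802, 90) (0, 90)]  |A|=811.9567
6. ⊥bis P5·P4 via (18.24,61.34): [(0, 57.6304) (8.0956, 55.9881) (24.4495, 64.616) (27.2159, 75.1984) (16.6802, 90) (0, 90)]  |A|=731.9898
7. ⊥bis P5·P6 via (15.015,36.52): [(0, 57.6304) (8.0956, 55.9881) (24.4495, 64.616) (27.2159, 75.1984) (16.6802, 90) (0, 90)]  |A|=731.9898
8. ⊥bis P5·P7 via (14.755,65.455): [(0, 62.2595) (25.2638, 67.7309) (27.2159, 75.1984) (16.6802, 90) (0, 90)]  |A|=589.9271
9. canonical 5-gon: [(0, 62.2595) (25.2638, 67.7309) (27.2159, 75.1984) (16.6802, 90) (0, 90)]
10. shoelace: 589.9271

Area of P5's cell: 589.9271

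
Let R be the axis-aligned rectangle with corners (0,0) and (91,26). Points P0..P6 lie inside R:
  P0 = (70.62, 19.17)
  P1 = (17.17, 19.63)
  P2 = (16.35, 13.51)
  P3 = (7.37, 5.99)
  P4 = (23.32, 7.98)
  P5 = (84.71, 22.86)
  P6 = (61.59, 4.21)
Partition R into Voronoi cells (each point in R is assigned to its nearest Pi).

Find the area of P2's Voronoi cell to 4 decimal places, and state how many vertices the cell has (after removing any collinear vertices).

1. box [0,91]×[0,26]: [(0, 0) (91, 0) (91, 26) (0, 26)]
2. ⊥bis P2·P0 via (43.485,16.34): [(0, 0) (45.1892, 0) (42.4775, 26) (0, 26)]  |A|=1139.6668
3. ⊥bis P2·P1 via (16.76,16.57): [(0, 18.8156) (0, 0) (45.1892, 0) (43.8394, 12.9417)]  |A|=704.8454
4. ⊥bis P2·P3 via (11.86,9.75): [(4.8077, 18.1714) (20.0248, 0) (45.1892, 0) (43.8394, 12.9417)]  |A|=477.6752
5. ⊥bis P2·P4 via (19.835,10.745): [(23.717, 15.6379) (4.8077, 18.1714) (15.5498, 5.3439)]  |A|=107.6718
6. ⊥bis P2·P5 via (50.53,18.185): [(23.717, 15.6379) (4.8077, 18.1714) (15.5498, 5.3439)]  |A|=107.6718
7. ⊥bis P2·P6 via (38.97,8.86): [(23.717, 15.6379) (4.8077, 18.1714) (15.5498, 5.3439)]  |A|=107.6718
8. canonical 3-gon: [(23.717, 15.6379) (4.8077, 18.1714) (15.5498, 5.3439)]
9. shoelace: 107.6718

Area of P2's cell: 107.6718 (3 vertices)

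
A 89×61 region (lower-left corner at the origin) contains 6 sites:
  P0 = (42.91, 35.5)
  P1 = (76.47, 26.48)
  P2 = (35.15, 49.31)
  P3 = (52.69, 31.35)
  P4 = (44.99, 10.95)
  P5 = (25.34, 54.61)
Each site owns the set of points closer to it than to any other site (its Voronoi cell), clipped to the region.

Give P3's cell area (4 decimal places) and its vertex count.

1. box [0,89]×[0,61]: [(0, 0) (89, 0) (89, 61) (0, 61)]
2. ⊥bis P3·P0 via (47.8,33.425): [(33.6166, 0) (89, 0) (89, 61) (59.501, 61)]  |A|=2588.912
3. ⊥bis P3·P1 via (64.58,28.915): [(33.6166, 0) (58.6584, 0) (71.1508, 61) (59.501, 61)]  |A|=1119.0925
4. ⊥bis P3·P2 via (43.92,40.33): [(55.5494, 51.6874) (33.6166, 0) (58.6584, 0) (71.1508, 61) (65.0849, 61)]  |A|=1093.0923
5. ⊥bis P3·P4 via (48.84,21.15): [(55.5494, 51.6874) (43.4539, 23.183) (61.9745, 16.1924) (71.1508, 61) (65.0849, 61)]  |A|=641.2842
6. ⊥bis P3·P5 via (39.015,42.98): [(55.5494, 51.6874) (43.4539, 23.183) (61.9745, 16.1924) (71.1508, 61) (65.0849, 61)]  |A|=641.2842
7. canonical 5-gon: [(55.5494, 51.6874) (43.4539, 23.183) (61.9745, 16.1924) (71.1508, 61) (65.0849, 61)]
8. shoelace: 641.2842

Area of P3's cell: 641.2842 (5 vertices)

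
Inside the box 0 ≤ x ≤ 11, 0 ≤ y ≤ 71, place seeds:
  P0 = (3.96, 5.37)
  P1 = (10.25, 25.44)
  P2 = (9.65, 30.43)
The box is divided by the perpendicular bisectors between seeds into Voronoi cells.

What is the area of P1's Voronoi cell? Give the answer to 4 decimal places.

Area of P1's cell: 126.4111

1. box [0,11]×[0,71]: [(0, 0) (11, 0) (11, 71) (0, 71)]
2. ⊥bis P1·P0 via (7.105,15.405): [(0, 17.6317) (11, 14.1843) (11, 71) (0, 71)]  |A|=606.0119
3. ⊥bis P1·P2 via (9.95,27.935): [(0, 26.7386) (0, 17.6317) (11, 14.1843) (11, 28.0613)]  |A|=126.4111
4. canonical 4-gon: [(0, 26.7386) (0, 17.6317) (11, 14.1843) (11, 28.0613)]
5. shoelace: 126.4111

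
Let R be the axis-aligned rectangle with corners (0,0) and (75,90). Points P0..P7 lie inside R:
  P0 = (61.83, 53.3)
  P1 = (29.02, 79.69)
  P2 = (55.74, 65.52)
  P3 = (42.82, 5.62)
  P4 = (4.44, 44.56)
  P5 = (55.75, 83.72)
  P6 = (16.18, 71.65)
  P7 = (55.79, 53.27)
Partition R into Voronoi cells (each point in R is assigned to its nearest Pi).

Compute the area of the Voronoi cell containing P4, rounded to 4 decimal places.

1. box [0,75]×[0,90]: [(0, 0) (75, 0) (75, 90) (0, 90)]
2. ⊥bis P4·P0 via (33.135,48.93): [(0, 0) (40.5866, 0) (26.8804, 90) (0, 90)]  |A|=3036.0154
3. ⊥bis P4·P1 via (16.73,62.125): [(0, 73.8308) (0, 0) (40.5866, 0) (32.8424, 50.8514)]  |A|=2244.3319
4. ⊥bis P4·P2 via (30.09,55.04): [(31.3846, 51.8713) (0, 73.8308) (0, 0) (40.5866, 0) (33.461, 46.7894)]  |A|=2241.6867
5. ⊥bis P4·P3 via (23.63,25.09): [(31.3846, 51.8713) (0, 73.8308) (0, 1.7998) (35.0513, 36.347) (33.461, 46.7894)]  |A|=1472.5423
6. ⊥bis P4·P5 via (30.095,64.14): [(31.3846, 51.8713) (0, 73.8308) (0, 1.7998) (35.0513, 36.347) (33.461, 46.7894)]  |A|=1472.5423
7. ⊥bis P4·P6 via (10.31,58.105): [(32.8242, 48.348) (0, 62.573) (0, 1.7998) (35.0513, 36.347) (33.461, 46.7894)]  |A|=1248.2963
8. ⊥bis P4·P7 via (30.115,48.915): [(30.0039, 49.5703) (0, 62.573) (0, 1.7998) (32.6485, 33.9788)]  |A|=1208.7853
9. canonical 4-gon: [(30.0039, 49.5703) (0, 62.573) (0, 1.7998) (32.6485, 33.9788)]
10. shoelace: 1208.7853

Area of P4's cell: 1208.7853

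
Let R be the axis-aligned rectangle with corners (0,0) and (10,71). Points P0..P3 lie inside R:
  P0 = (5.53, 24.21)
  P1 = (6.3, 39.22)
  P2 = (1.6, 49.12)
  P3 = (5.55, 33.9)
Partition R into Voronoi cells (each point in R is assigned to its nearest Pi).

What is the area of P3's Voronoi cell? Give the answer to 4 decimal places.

Area of P3's cell: 76.3429

1. box [0,10]×[0,71]: [(0, 0) (10, 0) (10, 71) (0, 71)]
2. ⊥bis P3·P0 via (5.54,29.055): [(0, 29.0664) (10, 29.0458) (10, 71) (0, 71)]  |A|=419.4389
3. ⊥bis P3·P1 via (5.925,36.56): [(0, 37.3953) (0, 29.0664) (10, 29.0458) (10, 35.9855)]  |A|=76.3429
4. ⊥bis P3·P2 via (3.575,41.51): [(0, 37.3953) (0, 29.0664) (10, 29.0458) (10, 35.9855)]  |A|=76.3429
5. canonical 4-gon: [(0, 37.3953) (0, 29.0664) (10, 29.0458) (10, 35.9855)]
6. shoelace: 76.3429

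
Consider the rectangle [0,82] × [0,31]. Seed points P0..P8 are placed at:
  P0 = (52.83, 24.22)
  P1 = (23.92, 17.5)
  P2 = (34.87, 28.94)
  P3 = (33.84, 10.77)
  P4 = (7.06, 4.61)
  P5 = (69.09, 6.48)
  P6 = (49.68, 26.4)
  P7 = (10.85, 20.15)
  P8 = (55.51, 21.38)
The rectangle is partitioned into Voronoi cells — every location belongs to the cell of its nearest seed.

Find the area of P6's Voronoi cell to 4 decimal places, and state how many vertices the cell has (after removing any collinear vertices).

Area of P6's cell: 119.6769 (4 vertices)

1. box [0,82]×[0,31]: [(0, 0) (82, 0) (82, 31) (0, 31)]
2. ⊥bis P6·P0 via (51.255,25.31): [(0, 0) (33.7389, 0) (55.1928, 31) (0, 31)]  |A|=1378.4416
3. ⊥bis P6·P1 via (36.8,21.95): [(40.8391, 10.2594) (55.1928, 31) (33.6733, 31)]  |A|=223.1642
4. ⊥bis P6·P2 via (42.275,27.67): [(39.8032, 13.2576) (40.8391, 10.2594) (55.1928, 31) (42.8461, 31)]  |A|=141.79
5. ⊥bis P6·P3 via (41.76,18.585): [(40.8713, 19.4856) (44.6053, 15.7015) (55.1928, 31) (42.8461, 31)]  |A|=119.6769
6. ⊥bis P6·P4 via (28.37,15.505): [(40.8713, 19.4856) (44.6053, 15.7015) (55.1928, 31) (42.8461, 31)]  |A|=119.6769
7. ⊥bis P6·P5 via (59.385,16.44): [(40.8713, 19.4856) (44.6053, 15.7015) (55.1928, 31) (42.8461, 31)]  |A|=119.6769
8. ⊥bis P6·P7 via (30.265,23.275): [(40.8713, 19.4856) (44.6053, 15.7015) (55.1928, 31) (42.8461, 31)]  |A|=119.6769
9. ⊥bis P6·P8 via (52.595,23.89): [(40.8713, 19.4856) (44.6053, 15.7015) (55.1928, 31) (42.8461, 31)]  |A|=119.6769
10. canonical 4-gon: [(40.8713, 19.4856) (44.6053, 15.7015) (55.1928, 31) (42.8461, 31)]
11. shoelace: 119.6769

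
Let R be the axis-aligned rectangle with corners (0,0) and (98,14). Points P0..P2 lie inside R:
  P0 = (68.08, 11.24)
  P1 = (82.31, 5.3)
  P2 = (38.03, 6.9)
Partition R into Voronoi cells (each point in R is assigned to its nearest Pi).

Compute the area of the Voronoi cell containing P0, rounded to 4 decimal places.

Area of P0's cell: 298.3527

1. box [0,98]×[0,14]: [(0, 0) (98, 0) (98, 14) (0, 14)]
2. ⊥bis P0·P1 via (75.195,8.27): [(0, 0) (71.7429, 0) (77.5869, 14) (0, 14)]  |A|=1045.3081
3. ⊥bis P0·P2 via (53.055,9.07): [(54.3649, 0) (71.7429, 0) (77.5869, 14) (52.343, 14)]  |A|=298.3527
4. canonical 4-gon: [(54.3649, 0) (71.7429, 0) (77.5869, 14) (52.343, 14)]
5. shoelace: 298.3527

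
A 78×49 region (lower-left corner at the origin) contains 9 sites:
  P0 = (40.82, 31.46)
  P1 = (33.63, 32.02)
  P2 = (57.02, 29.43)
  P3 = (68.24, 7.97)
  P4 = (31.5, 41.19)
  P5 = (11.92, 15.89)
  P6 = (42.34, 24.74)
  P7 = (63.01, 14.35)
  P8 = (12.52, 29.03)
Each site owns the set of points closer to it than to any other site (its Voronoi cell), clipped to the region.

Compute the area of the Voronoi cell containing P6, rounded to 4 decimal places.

1. box [0,78]×[0,49]: [(0, 0) (78, 0) (78, 49) (0, 49)]
2. ⊥bis P6·P0 via (41.58,28.1): [(0, 18.695) (0, 0) (78, 0) (78, 36.3379)]  |A|=2146.2814
3. ⊥bis P6·P1 via (37.985,28.38): [(36.8583, 27.032) (14.2644, 0) (78, 0) (78, 36.3379)]  |A|=1608.9507
4. ⊥bis P6·P2 via (49.68,27.085): [(48.8317, 29.7403) (36.8583, 27.032) (14.2644, 0) (58.3332, 0)]  |A|=786.5455
5. ⊥bis P6·P3 via (55.29,16.355): [(53.829, 14.0985) (48.8317, 29.7403) (36.8583, 27.032) (14.2644, 0) (44.7003, 0)]  |A|=690.4438
6. ⊥bis P6·P4 via (36.92,32.965): [(53.829, 14.0985) (48.8317, 29.7403) (36.8583, 27.032) (14.2644, 0) (44.7003, 0)]  |A|=690.4438
7. ⊥bis P6·P5 via (27.13,20.315): [(53.829, 14.0985) (48.8317, 29.7403) (36.8583, 27.032) (28.1923, 16.6637) (33.0402, 0) (44.7003, 0)]  |A|=534.0069
8. ⊥bis P6·P7 via (52.675,19.545): [(52.3167, 18.8321) (48.8317, 29.7403) (36.8583, 27.032) (28.1923, 16.6637) (33.0402, 0) (42.8505, 0)]  |A|=484.3229
9. ⊥bis P6·P8 via (27.43,26.885): [(52.3167, 18.8321) (48.8317, 29.7403) (36.8583, 27.032) (28.1923, 16.6637) (33.0402, 0) (42.8505, 0)]  |A|=484.3229
10. canonical 6-gon: [(52.3167, 18.8321) (48.8317, 29.7403) (36.8583, 27.032) (28.1923, 16.6637) (33.0402, 0) (42.8505, 0)]
11. shoelace: 484.3229

Area of P6's cell: 484.3229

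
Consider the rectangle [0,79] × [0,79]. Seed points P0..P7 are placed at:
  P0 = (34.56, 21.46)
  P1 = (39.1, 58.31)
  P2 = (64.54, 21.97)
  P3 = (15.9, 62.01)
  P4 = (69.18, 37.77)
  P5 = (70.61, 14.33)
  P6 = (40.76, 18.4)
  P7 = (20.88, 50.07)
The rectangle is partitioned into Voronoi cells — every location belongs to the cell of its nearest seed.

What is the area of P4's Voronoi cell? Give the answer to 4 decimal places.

1. box [0,79]×[0,79]: [(0, 0) (79, 0) (79, 79) (0, 79)]
2. ⊥bis P4·P0 via (51.87,29.615): [(65.8221, 0) (79, 0) (79, 79) (28.604, 79)]  |A|=2511.1707
3. ⊥bis P4·P1 via (54.14,48.04): [(47.6603, 38.5507) (65.8221, 0) (79, 0) (79, 79) (75.2809, 79)]  |A|=1567.1462
4. ⊥bis P4·P2 via (66.86,29.87): [(47.6603, 38.5507) (49.3237, 35.0199) (79, 26.3048) (79, 79) (75.2809, 79)]  |A|=946.0856
5. ⊥bis P4·P3 via (42.54,49.89): [(47.6603, 38.5507) (49.3237, 35.0199) (79, 26.3048) (79, 79) (75.2809, 79)]  |A|=946.0856
6. ⊥bis P4·P5 via (69.895,26.05): [(47.6603, 38.5507) (49.3237, 35.0199) (78.1524, 26.5538) (79, 26.6055) (79, 79) (75.2809, 79)]  |A|=945.9582
7. ⊥bis P4·P6 via (54.97,28.085): [(47.7487, 38.6802) (50.4736, 34.6822) (78.1524, 26.5538) (79, 26.6055) (79, 79) (75.2809, 79)]  |A|=943.8558
8. ⊥bis P4·P7 via (45.03,43.92): [(47.7487, 38.6802) (50.4736, 34.6822) (78.1524, 26.5538) (79, 26.6055) (79, 79) (75.2809, 79)]  |A|=943.8558
9. canonical 6-gon: [(47.7487, 38.6802) (50.4736, 34.6822) (78.1524, 26.5538) (79, 26.6055) (79, 79) (75.2809, 79)]
10. shoelace: 943.8558

Area of P4's cell: 943.8558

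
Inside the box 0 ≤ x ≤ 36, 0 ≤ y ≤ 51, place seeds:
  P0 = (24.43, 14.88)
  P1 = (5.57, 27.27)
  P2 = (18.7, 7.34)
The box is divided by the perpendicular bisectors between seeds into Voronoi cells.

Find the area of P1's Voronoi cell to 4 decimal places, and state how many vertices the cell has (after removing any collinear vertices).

1. box [0,36]×[0,51]: [(0, 0) (36, 0) (36, 51) (0, 51)]
2. ⊥bis P1·P0 via (15,21.075): [(0, 0) (1.1549, 0) (34.6591, 51) (0, 51)]  |A|=913.2563
3. ⊥bis P1·P2 via (12.135,17.305): [(0, 9.3104) (12.8196, 17.756) (34.6591, 51) (0, 51)]  |A|=843.3255
4. canonical 4-gon: [(0, 9.3104) (12.8196, 17.756) (34.6591, 51) (0, 51)]
5. shoelace: 843.3255

Area of P1's cell: 843.3255 (4 vertices)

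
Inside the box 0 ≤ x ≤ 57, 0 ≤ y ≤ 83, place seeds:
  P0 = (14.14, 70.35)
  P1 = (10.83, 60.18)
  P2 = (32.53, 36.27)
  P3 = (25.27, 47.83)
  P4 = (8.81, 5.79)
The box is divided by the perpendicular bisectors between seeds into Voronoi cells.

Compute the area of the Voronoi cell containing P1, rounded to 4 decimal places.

1. box [0,57]×[0,83]: [(0, 0) (57, 0) (57, 83) (0, 83)]
2. ⊥bis P1·P0 via (12.485,65.265): [(0, 69.3285) (0, 0) (57, 0) (57, 50.7768)]  |A|=3423.0008
3. ⊥bis P1·P2 via (21.68,48.225): [(33.0725, 58.5645) (0, 69.3285) (0, 28.5489)]  |A|=674.3405
4. ⊥bis P1·P3 via (18.05,54.005): [(24.3715, 61.3963) (0, 69.3285) (0, 32.9004)]  |A|=443.9039
5. ⊥bis P1·P4 via (9.82,32.985): [(0.3725, 33.3359) (24.3715, 61.3963) (0, 69.3285) (0, 33.3497)]  |A|=443.8202
6. canonical 4-gon: [(0.3725, 33.3359) (24.3715, 61.3963) (0, 69.3285) (0, 33.3497)]
7. shoelace: 443.8202

Area of P1's cell: 443.8202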